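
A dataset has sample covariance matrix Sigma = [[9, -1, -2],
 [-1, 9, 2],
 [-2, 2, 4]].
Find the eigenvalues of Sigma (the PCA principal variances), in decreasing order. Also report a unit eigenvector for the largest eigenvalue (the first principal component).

Step 1 — characteristic polynomial p(λ) = det(λI - Sigma) = λ³ - tr·λ² + c_1·λ - det, where tr = trace, c_1 = sum of the principal 2×2 minors, det = det(Sigma):
  tr = 9 + 9 + 4 = 22,
  c_1 = (9·9 - (-1)²) + (9·4 - (-2)²) + (9·4 - (2)²) = 80 + 32 + 32 = 144,
  det = 9·(9·4 - (2)²) - (-1)·((-1)·4 - (2)·(-2)) + (-2)·((-1)·(2) - 9·(-2)) = 9·(32) - (-1)·(0) + (-2)·(16) = 256.
  So p(λ) = λ³ - 22λ² + 144λ - 256.
Step 2 — look for an integer root (rational root theorem: any rational root is an integer divisor of 256). Testing λ = 8:
  p(8) = 512 - 1408 + 1152 - 256 = 0  ✓
  Dividing out (λ - 8): p(λ) = (λ - 8)(λ² - 14λ + 32).
Step 3 — remaining eigenvalues from the quadratic λ² - 14λ + 32 = 0:
  Δ = 14² - 4·32 = 196 - 128 = 68,  λ = (14 ± √68)/2 = (14 ± 8.2462)/2 ≈ 11.1231 or 2.8769.
  Sorted: λ_1 = 11.1231,  λ_2 = 8,  λ_3 = 2.8769  (check: sum = 22 = tr ✓).

Step 4 — unit eigenvector for λ_1 ≈ 11.1231: v spans the null space of (Sigma - λ_1 I), whose rows are
  r_1 = (-2.1231, -1, -2),  r_2 = (-1, -2.1231, 2),  r_3 = (-2, 2, -7.1231).
  v is orthogonal to every row, so take v ∝ r_1 × r_2 = ((-1)·(2) - (-2)·(-2.1231), (-2)·(-1) - (-2.1231)·(2), (-2.1231)·(-2.1231) - (-1)·(-1)) ≈ (-6.2462, 6.2462, 3.5076).
  Rescale (multiply by -1 so the first nonzero entry is positive): u = (6.2462, -6.2462, -3.5076).
  ||u|| = √((6.2462)² + (-6.2462)² + (-3.5076)²) = √(90.3334) ≈ 9.5044,  v_1 = u/||u|| ≈ (0.6572, -0.6572, -0.369) (||v_1|| = 1).

λ_1 = 11.1231,  λ_2 = 8,  λ_3 = 2.8769;  v_1 ≈ (0.6572, -0.6572, -0.369)


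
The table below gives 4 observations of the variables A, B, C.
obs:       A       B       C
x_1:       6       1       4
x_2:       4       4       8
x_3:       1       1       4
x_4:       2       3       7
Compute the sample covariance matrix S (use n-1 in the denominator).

Step 1 — column means:
  mean(A) = (6 + 4 + 1 + 2) / 4 = 13/4 = 3.25
  mean(B) = (1 + 4 + 1 + 3) / 4 = 9/4 = 2.25
  mean(C) = (4 + 8 + 4 + 7) / 4 = 23/4 = 5.75

Step 2 — sample covariance S[i,j] = (1/(n-1)) · Σ_k (x_{k,i} - mean_i) · (x_{k,j} - mean_j), with n-1 = 3.
  S[A,A] = ((2.75)·(2.75) + (0.75)·(0.75) + (-2.25)·(-2.25) + (-1.25)·(-1.25)) / 3 = 14.75/3 = 4.9167
  S[A,B] = ((2.75)·(-1.25) + (0.75)·(1.75) + (-2.25)·(-1.25) + (-1.25)·(0.75)) / 3 = -0.25/3 = -0.0833
  S[A,C] = ((2.75)·(-1.75) + (0.75)·(2.25) + (-2.25)·(-1.75) + (-1.25)·(1.25)) / 3 = -0.75/3 = -0.25
  S[B,B] = ((-1.25)·(-1.25) + (1.75)·(1.75) + (-1.25)·(-1.25) + (0.75)·(0.75)) / 3 = 6.75/3 = 2.25
  S[B,C] = ((-1.25)·(-1.75) + (1.75)·(2.25) + (-1.25)·(-1.75) + (0.75)·(1.25)) / 3 = 9.25/3 = 3.0833
  S[C,C] = ((-1.75)·(-1.75) + (2.25)·(2.25) + (-1.75)·(-1.75) + (1.25)·(1.25)) / 3 = 12.75/3 = 4.25

S is symmetric (S[j,i] = S[i,j]). Assembling:

S = [[4.9167, -0.0833, -0.25],
 [-0.0833, 2.25, 3.0833],
 [-0.25, 3.0833, 4.25]]


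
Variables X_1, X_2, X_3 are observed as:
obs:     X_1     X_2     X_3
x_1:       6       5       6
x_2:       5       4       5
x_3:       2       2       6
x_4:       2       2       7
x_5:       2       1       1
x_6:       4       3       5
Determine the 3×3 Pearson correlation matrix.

Step 1 — column means:
  mean(X_1) = (6 + 5 + 2 + 2 + 2 + 4) / 6 = 21/6 = 3.5
  mean(X_2) = (5 + 4 + 2 + 2 + 1 + 3) / 6 = 17/6 = 2.8333
  mean(X_3) = (6 + 5 + 6 + 7 + 1 + 5) / 6 = 30/6 = 5

Step 2 — sample variances and covariances s[i,j] = (1/(n-1)) · Σ_k (x_{k,i} - mean_i) · (x_{k,j} - mean_j), with n-1 = 5:
  s[X_1,X_1] = ((2.5)·(2.5) + (1.5)·(1.5) + (-1.5)·(-1.5) + (-1.5)·(-1.5) + (-1.5)·(-1.5) + (0.5)·(0.5)) / 5 = 15.5/5 = 3.1
  s[X_1,X_2] = ((2.5)·(2.1667) + (1.5)·(1.1667) + (-1.5)·(-0.8333) + (-1.5)·(-0.8333) + (-1.5)·(-1.8333) + (0.5)·(0.1667)) / 5 = 12.5/5 = 2.5
  s[X_1,X_3] = ((2.5)·(1) + (1.5)·(0) + (-1.5)·(1) + (-1.5)·(2) + (-1.5)·(-4) + (0.5)·(0)) / 5 = 4/5 = 0.8
  s[X_2,X_2] = ((2.1667)·(2.1667) + (1.1667)·(1.1667) + (-0.8333)·(-0.8333) + (-0.8333)·(-0.8333) + (-1.8333)·(-1.8333) + (0.1667)·(0.1667)) / 5 = 10.8333/5 = 2.1667
  s[X_2,X_3] = ((2.1667)·(1) + (1.1667)·(0) + (-0.8333)·(1) + (-0.8333)·(2) + (-1.8333)·(-4) + (0.1667)·(0)) / 5 = 7/5 = 1.4
  s[X_3,X_3] = ((1)·(1) + (0)·(0) + (1)·(1) + (2)·(2) + (-4)·(-4) + (0)·(0)) / 5 = 22/5 = 4.4
  Sample standard deviations s_i = √(s[i,i]):
  s(X_1) = √(3.1) = 1.7607
  s(X_2) = √(2.1667) = 1.472
  s(X_3) = √(4.4) = 2.0976

Step 3 — r_{ij} = s_{ij} / (s_i · s_j):
  r[X_1,X_1] = 1 (diagonal).
  r[X_1,X_2] = 2.5 / (1.7607 · 1.472) = 2.5 / 2.5917 = 0.9646
  r[X_1,X_3] = 0.8 / (1.7607 · 2.0976) = 0.8 / 3.6932 = 0.2166
  r[X_2,X_2] = 1 (diagonal).
  r[X_2,X_3] = 1.4 / (1.472 · 2.0976) = 1.4 / 3.0876 = 0.4534
  r[X_3,X_3] = 1 (diagonal).

R is symmetric with unit diagonal. Assembling:

R = [[1, 0.9646, 0.2166],
 [0.9646, 1, 0.4534],
 [0.2166, 0.4534, 1]]


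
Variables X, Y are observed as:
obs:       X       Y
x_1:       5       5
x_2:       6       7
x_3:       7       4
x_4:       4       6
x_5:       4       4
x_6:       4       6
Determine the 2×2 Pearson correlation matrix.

Step 1 — column means:
  mean(X) = (5 + 6 + 7 + 4 + 4 + 4) / 6 = 30/6 = 5
  mean(Y) = (5 + 7 + 4 + 6 + 4 + 6) / 6 = 32/6 = 5.3333

Step 2 — sample variances and covariances s[i,j] = (1/(n-1)) · Σ_k (x_{k,i} - mean_i) · (x_{k,j} - mean_j), with n-1 = 5:
  s[X,X] = ((0)·(0) + (1)·(1) + (2)·(2) + (-1)·(-1) + (-1)·(-1) + (-1)·(-1)) / 5 = 8/5 = 1.6
  s[X,Y] = ((0)·(-0.3333) + (1)·(1.6667) + (2)·(-1.3333) + (-1)·(0.6667) + (-1)·(-1.3333) + (-1)·(0.6667)) / 5 = -1/5 = -0.2
  s[Y,Y] = ((-0.3333)·(-0.3333) + (1.6667)·(1.6667) + (-1.3333)·(-1.3333) + (0.6667)·(0.6667) + (-1.3333)·(-1.3333) + (0.6667)·(0.6667)) / 5 = 7.3333/5 = 1.4667
  Sample standard deviations s_i = √(s[i,i]):
  s(X) = √(1.6) = 1.2649
  s(Y) = √(1.4667) = 1.2111

Step 3 — r_{ij} = s_{ij} / (s_i · s_j):
  r[X,X] = 1 (diagonal).
  r[X,Y] = -0.2 / (1.2649 · 1.2111) = -0.2 / 1.5319 = -0.1306
  r[Y,Y] = 1 (diagonal).

R is symmetric with unit diagonal. Assembling:

R = [[1, -0.1306],
 [-0.1306, 1]]


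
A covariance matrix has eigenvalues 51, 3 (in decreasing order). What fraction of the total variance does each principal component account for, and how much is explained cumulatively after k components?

Step 1 — total variance = trace(Sigma) = Σ λ_i = 51 + 3 = 54.

Step 2 — fraction explained by component i = λ_i / Σ λ:
  PC1: 51/54 = 0.9444
  PC2: 3/54 = 0.0556

Step 3 — cumulative fraction after k components = (λ_1 + ... + λ_k) / Σ λ:
  k = 1: 51/54 = 0.9444
  k = 2: (51 + 3)/54 = 54/54 = 1

Summary (fraction, with percent):

explained: PC1 0.9444 (94.44%), PC2 0.0556 (5.56%);  cumulative: 0.9444, 1


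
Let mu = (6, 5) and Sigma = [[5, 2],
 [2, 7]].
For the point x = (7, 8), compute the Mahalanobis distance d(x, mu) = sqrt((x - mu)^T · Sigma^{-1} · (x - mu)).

Step 1 — centre the observation: (x - mu) = (1, 3).

Step 2 — invert Sigma. det(Sigma) = 5·7 - (2)² = 31.
  Sigma^{-1} = (1/det) · [[d, -b], [-b, a]] = [[0.2258, -0.0645],
 [-0.0645, 0.1613]].

Step 3 — form the quadratic (x - mu)^T · Sigma^{-1} · (x - mu):
  Sigma^{-1} · (x - mu) = (0.0323, 0.4194).
  (x - mu)^T · [Sigma^{-1} · (x - mu)] = (1)·(0.0323) + (3)·(0.4194) = 1.2903.

Step 4 — take square root: d = √(1.2903) ≈ 1.1359.

d(x, mu) = √(1.2903) ≈ 1.1359


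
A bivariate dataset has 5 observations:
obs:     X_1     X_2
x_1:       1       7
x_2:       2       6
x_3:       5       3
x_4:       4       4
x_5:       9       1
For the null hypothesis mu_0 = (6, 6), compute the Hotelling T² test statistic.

Step 1 — sample mean vector:
  mean(X_1) = (1 + 2 + 5 + 4 + 9) / 5 = 21/5 = 4.2
  mean(X_2) = (7 + 6 + 3 + 4 + 1) / 5 = 21/5 = 4.2
  x̄ = (4.2, 4.2),  deviation x̄ - mu_0 = (4.2, 4.2) - (6, 6) = (-1.8, -1.8).

Step 2 — sample covariance matrix, S[i,j] = (1/(n-1)) · Σ_k (x_{k,i} - mean_i) · (x_{k,j} - mean_j), divisor n-1 = 4:
  S[X_1,X_1] = ((-3.2)·(-3.2) + (-2.2)·(-2.2) + (0.8)·(0.8) + (-0.2)·(-0.2) + (4.8)·(4.8)) / 4 = 38.8/4 = 9.7
  S[X_1,X_2] = ((-3.2)·(2.8) + (-2.2)·(1.8) + (0.8)·(-1.2) + (-0.2)·(-0.2) + (4.8)·(-3.2)) / 4 = -29.2/4 = -7.3
  S[X_2,X_2] = ((2.8)·(2.8) + (1.8)·(1.8) + (-1.2)·(-1.2) + (-0.2)·(-0.2) + (-3.2)·(-3.2)) / 4 = 22.8/4 = 5.7
  S = [[9.7, -7.3],
 [-7.3, 5.7]].

Step 3 — invert S. det(S) = 9.7·5.7 - (-7.3)² = 2.
  S^{-1} = (1/det) · [[d, -b], [-b, a]] = [[2.85, 3.65],
 [3.65, 4.85]].

Step 4 — quadratic form (x̄ - mu_0)^T · S^{-1} · (x̄ - mu_0):
  S^{-1} · (x̄ - mu_0) = (-11.7, -15.3),
  (x̄ - mu_0)^T · [...] = (-1.8)·(-11.7) + (-1.8)·(-15.3) = 48.6.

Step 5 — scale by n: T² = 5 · 48.6 = 243.

T² ≈ 243


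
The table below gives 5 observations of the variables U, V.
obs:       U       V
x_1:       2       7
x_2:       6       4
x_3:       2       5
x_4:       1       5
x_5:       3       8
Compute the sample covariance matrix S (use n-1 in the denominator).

Step 1 — column means:
  mean(U) = (2 + 6 + 2 + 1 + 3) / 5 = 14/5 = 2.8
  mean(V) = (7 + 4 + 5 + 5 + 8) / 5 = 29/5 = 5.8

Step 2 — sample covariance S[i,j] = (1/(n-1)) · Σ_k (x_{k,i} - mean_i) · (x_{k,j} - mean_j), with n-1 = 4.
  S[U,U] = ((-0.8)·(-0.8) + (3.2)·(3.2) + (-0.8)·(-0.8) + (-1.8)·(-1.8) + (0.2)·(0.2)) / 4 = 14.8/4 = 3.7
  S[U,V] = ((-0.8)·(1.2) + (3.2)·(-1.8) + (-0.8)·(-0.8) + (-1.8)·(-0.8) + (0.2)·(2.2)) / 4 = -4.2/4 = -1.05
  S[V,V] = ((1.2)·(1.2) + (-1.8)·(-1.8) + (-0.8)·(-0.8) + (-0.8)·(-0.8) + (2.2)·(2.2)) / 4 = 10.8/4 = 2.7

S is symmetric (S[j,i] = S[i,j]). Assembling:

S = [[3.7, -1.05],
 [-1.05, 2.7]]


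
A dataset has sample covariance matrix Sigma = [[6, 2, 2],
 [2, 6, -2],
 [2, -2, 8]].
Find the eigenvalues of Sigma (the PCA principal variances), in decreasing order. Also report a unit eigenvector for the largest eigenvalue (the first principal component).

Step 1 — characteristic polynomial p(λ) = det(λI - Sigma) = λ³ - tr·λ² + c_1·λ - det, where tr = trace, c_1 = sum of the principal 2×2 minors, det = det(Sigma):
  tr = 6 + 6 + 8 = 20,
  c_1 = (6·6 - (2)²) + (6·8 - (2)²) + (6·8 - (-2)²) = 32 + 44 + 44 = 120,
  det = 6·(6·8 - (-2)²) - (2)·((2)·8 - (-2)·(2)) + (2)·((2)·(-2) - 6·(2)) = 6·(44) - (2)·(20) + (2)·(-16) = 192.
  So p(λ) = λ³ - 20λ² + 120λ - 192.
Step 2 — look for an integer root (rational root theorem: any rational root is an integer divisor of 192). Testing λ = 8:
  p(8) = 512 - 1280 + 960 - 192 = 0  ✓
  Dividing out (λ - 8): p(λ) = (λ - 8)(λ² - 12λ + 24).
Step 3 — remaining eigenvalues from the quadratic λ² - 12λ + 24 = 0:
  Δ = 12² - 4·24 = 144 - 96 = 48,  λ = (12 ± √48)/2 = (12 ± 6.9282)/2 ≈ 9.4641 or 2.5359.
  Sorted: λ_1 = 9.4641,  λ_2 = 8,  λ_3 = 2.5359  (check: sum = 20 = tr ✓).

Step 4 — unit eigenvector for λ_1 ≈ 9.4641: v spans the null space of (Sigma - λ_1 I), whose rows are
  r_1 = (-3.4641, 2, 2),  r_2 = (2, -3.4641, -2),  r_3 = (2, -2, -1.4641).
  v is orthogonal to every row, so take v ∝ r_1 × r_2 = ((2)·(-2) - (2)·(-3.4641), (2)·(2) - (-3.4641)·(-2), (-3.4641)·(-3.4641) - (2)·(2)) ≈ (2.9282, -2.9282, 8).
  Let u = (2.9282, -2.9282, 8).
  ||u|| = √((2.9282)² + (-2.9282)² + (8)²) = √(81.1487) ≈ 9.0083,  v_1 = u/||u|| ≈ (0.3251, -0.3251, 0.8881) (||v_1|| = 1).

λ_1 = 9.4641,  λ_2 = 8,  λ_3 = 2.5359;  v_1 ≈ (0.3251, -0.3251, 0.8881)


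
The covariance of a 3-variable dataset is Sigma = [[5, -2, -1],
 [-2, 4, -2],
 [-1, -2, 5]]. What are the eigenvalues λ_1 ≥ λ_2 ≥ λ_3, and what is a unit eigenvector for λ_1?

Step 1 — characteristic polynomial p(λ) = det(λI - Sigma) = λ³ - tr·λ² + c_1·λ - det, where tr = trace, c_1 = sum of the principal 2×2 minors, det = det(Sigma):
  tr = 5 + 4 + 5 = 14,
  c_1 = (5·4 - (-2)²) + (5·5 - (-1)²) + (4·5 - (-2)²) = 16 + 24 + 16 = 56,
  det = 5·(4·5 - (-2)²) - (-2)·((-2)·5 - (-2)·(-1)) + (-1)·((-2)·(-2) - 4·(-1)) = 5·(16) - (-2)·(-12) + (-1)·(8) = 48.
  So p(λ) = λ³ - 14λ² + 56λ - 48.
Step 2 — look for an integer root (rational root theorem: any rational root is an integer divisor of 48). Testing λ = 6:
  p(6) = 216 - 504 + 336 - 48 = 0  ✓
  Dividing out (λ - 6): p(λ) = (λ - 6)(λ² - 8λ + 8).
Step 3 — remaining eigenvalues from the quadratic λ² - 8λ + 8 = 0:
  Δ = 8² - 4·8 = 64 - 32 = 32,  λ = (8 ± √32)/2 = (8 ± 5.6569)/2 ≈ 6.8284 or 1.1716.
  Sorted: λ_1 = 6.8284,  λ_2 = 6,  λ_3 = 1.1716  (check: sum = 14 = tr ✓).

Step 4 — unit eigenvector for λ_1 ≈ 6.8284: v spans the null space of (Sigma - λ_1 I), whose rows are
  r_1 = (-1.8284, -2, -1),  r_2 = (-2, -2.8284, -2),  r_3 = (-1, -2, -1.8284).
  v is orthogonal to every row, so take v ∝ r_1 × r_2 = ((-2)·(-2) - (-1)·(-2.8284), (-1)·(-2) - (-1.8284)·(-2), (-1.8284)·(-2.8284) - (-2)·(-2)) ≈ (1.1716, -1.6569, 1.1716).
  Let u = (1.1716, -1.6569, 1.1716).
  ||u|| = √((1.1716)² + (-1.6569)² + (1.1716)²) = √(5.4903) ≈ 2.3431,  v_1 = u/||u|| ≈ (0.5, -0.7071, 0.5) (||v_1|| = 1).

λ_1 = 6.8284,  λ_2 = 6,  λ_3 = 1.1716;  v_1 ≈ (0.5, -0.7071, 0.5)


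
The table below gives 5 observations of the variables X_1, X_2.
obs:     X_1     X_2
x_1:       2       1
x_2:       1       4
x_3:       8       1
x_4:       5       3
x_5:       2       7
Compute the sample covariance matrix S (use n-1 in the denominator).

Step 1 — column means:
  mean(X_1) = (2 + 1 + 8 + 5 + 2) / 5 = 18/5 = 3.6
  mean(X_2) = (1 + 4 + 1 + 3 + 7) / 5 = 16/5 = 3.2

Step 2 — sample covariance S[i,j] = (1/(n-1)) · Σ_k (x_{k,i} - mean_i) · (x_{k,j} - mean_j), with n-1 = 4.
  S[X_1,X_1] = ((-1.6)·(-1.6) + (-2.6)·(-2.6) + (4.4)·(4.4) + (1.4)·(1.4) + (-1.6)·(-1.6)) / 4 = 33.2/4 = 8.3
  S[X_1,X_2] = ((-1.6)·(-2.2) + (-2.6)·(0.8) + (4.4)·(-2.2) + (1.4)·(-0.2) + (-1.6)·(3.8)) / 4 = -14.6/4 = -3.65
  S[X_2,X_2] = ((-2.2)·(-2.2) + (0.8)·(0.8) + (-2.2)·(-2.2) + (-0.2)·(-0.2) + (3.8)·(3.8)) / 4 = 24.8/4 = 6.2

S is symmetric (S[j,i] = S[i,j]). Assembling:

S = [[8.3, -3.65],
 [-3.65, 6.2]]


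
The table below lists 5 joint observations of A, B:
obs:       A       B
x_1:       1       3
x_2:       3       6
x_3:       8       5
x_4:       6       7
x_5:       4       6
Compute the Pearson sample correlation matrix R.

Step 1 — column means:
  mean(A) = (1 + 3 + 8 + 6 + 4) / 5 = 22/5 = 4.4
  mean(B) = (3 + 6 + 5 + 7 + 6) / 5 = 27/5 = 5.4

Step 2 — sample variances and covariances s[i,j] = (1/(n-1)) · Σ_k (x_{k,i} - mean_i) · (x_{k,j} - mean_j), with n-1 = 4:
  s[A,A] = ((-3.4)·(-3.4) + (-1.4)·(-1.4) + (3.6)·(3.6) + (1.6)·(1.6) + (-0.4)·(-0.4)) / 4 = 29.2/4 = 7.3
  s[A,B] = ((-3.4)·(-2.4) + (-1.4)·(0.6) + (3.6)·(-0.4) + (1.6)·(1.6) + (-0.4)·(0.6)) / 4 = 8.2/4 = 2.05
  s[B,B] = ((-2.4)·(-2.4) + (0.6)·(0.6) + (-0.4)·(-0.4) + (1.6)·(1.6) + (0.6)·(0.6)) / 4 = 9.2/4 = 2.3
  Sample standard deviations s_i = √(s[i,i]):
  s(A) = √(7.3) = 2.7019
  s(B) = √(2.3) = 1.5166

Step 3 — r_{ij} = s_{ij} / (s_i · s_j):
  r[A,A] = 1 (diagonal).
  r[A,B] = 2.05 / (2.7019 · 1.5166) = 2.05 / 4.0976 = 0.5003
  r[B,B] = 1 (diagonal).

R is symmetric with unit diagonal. Assembling:

R = [[1, 0.5003],
 [0.5003, 1]]


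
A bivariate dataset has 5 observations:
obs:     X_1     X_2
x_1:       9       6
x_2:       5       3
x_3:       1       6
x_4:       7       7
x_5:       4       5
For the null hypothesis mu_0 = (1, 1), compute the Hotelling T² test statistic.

Step 1 — sample mean vector:
  mean(X_1) = (9 + 5 + 1 + 7 + 4) / 5 = 26/5 = 5.2
  mean(X_2) = (6 + 3 + 6 + 7 + 5) / 5 = 27/5 = 5.4
  x̄ = (5.2, 5.4),  deviation x̄ - mu_0 = (5.2, 5.4) - (1, 1) = (4.2, 4.4).

Step 2 — sample covariance matrix, S[i,j] = (1/(n-1)) · Σ_k (x_{k,i} - mean_i) · (x_{k,j} - mean_j), divisor n-1 = 4:
  S[X_1,X_1] = ((3.8)·(3.8) + (-0.2)·(-0.2) + (-4.2)·(-4.2) + (1.8)·(1.8) + (-1.2)·(-1.2)) / 4 = 36.8/4 = 9.2
  S[X_1,X_2] = ((3.8)·(0.6) + (-0.2)·(-2.4) + (-4.2)·(0.6) + (1.8)·(1.6) + (-1.2)·(-0.4)) / 4 = 3.6/4 = 0.9
  S[X_2,X_2] = ((0.6)·(0.6) + (-2.4)·(-2.4) + (0.6)·(0.6) + (1.6)·(1.6) + (-0.4)·(-0.4)) / 4 = 9.2/4 = 2.3
  S = [[9.2, 0.9],
 [0.9, 2.3]].

Step 3 — invert S. det(S) = 9.2·2.3 - (0.9)² = 20.35.
  S^{-1} = (1/det) · [[d, -b], [-b, a]] = [[0.113, -0.0442],
 [-0.0442, 0.4521]].

Step 4 — quadratic form (x̄ - mu_0)^T · S^{-1} · (x̄ - mu_0):
  S^{-1} · (x̄ - mu_0) = (0.2801, 1.8034),
  (x̄ - mu_0)^T · [...] = (4.2)·(0.2801) + (4.4)·(1.8034) = 9.1115.

Step 5 — scale by n: T² = 5 · 9.1115 = 45.5577.

T² ≈ 45.5577


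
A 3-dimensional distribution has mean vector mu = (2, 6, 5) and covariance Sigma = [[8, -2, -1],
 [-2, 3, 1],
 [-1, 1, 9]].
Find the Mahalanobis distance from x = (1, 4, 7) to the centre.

Step 1 — centre the observation: (x - mu) = (-1, -2, 2).

Step 2 — invert Sigma (cofactor / det for 3×3, or solve directly):
  Sigma^{-1} = [[0.1503, 0.0983, 0.0058],
 [0.0983, 0.4104, -0.0347],
 [0.0058, -0.0347, 0.1156]].

Step 3 — form the quadratic (x - mu)^T · Sigma^{-1} · (x - mu):
  Sigma^{-1} · (x - mu) = (-0.3353, -0.9884, 0.2948).
  (x - mu)^T · [Sigma^{-1} · (x - mu)] = (-1)·(-0.3353) + (-2)·(-0.9884) + (2)·(0.2948) = 2.9017.

Step 4 — take square root: d = √(2.9017) ≈ 1.7034.

d(x, mu) = √(2.9017) ≈ 1.7034


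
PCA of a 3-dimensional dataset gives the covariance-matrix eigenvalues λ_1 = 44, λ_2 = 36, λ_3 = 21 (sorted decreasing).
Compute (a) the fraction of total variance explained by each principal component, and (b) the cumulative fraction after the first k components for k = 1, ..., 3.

Step 1 — total variance = trace(Sigma) = Σ λ_i = 44 + 36 + 21 = 101.

Step 2 — fraction explained by component i = λ_i / Σ λ:
  PC1: 44/101 = 0.4356
  PC2: 36/101 = 0.3564
  PC3: 21/101 = 0.2079

Step 3 — cumulative fraction after k components = (λ_1 + ... + λ_k) / Σ λ:
  k = 1: 44/101 = 0.4356
  k = 2: (44 + 36)/101 = 80/101 = 0.7921
  k = 3: (44 + 36 + 21)/101 = 101/101 = 1

Summary (fraction, with percent):

explained: PC1 0.4356 (43.56%), PC2 0.3564 (35.64%), PC3 0.2079 (20.79%);  cumulative: 0.4356, 0.7921, 1


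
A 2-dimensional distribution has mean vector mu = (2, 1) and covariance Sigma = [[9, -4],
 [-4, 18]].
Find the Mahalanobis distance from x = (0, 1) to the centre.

Step 1 — centre the observation: (x - mu) = (-2, 0).

Step 2 — invert Sigma. det(Sigma) = 9·18 - (-4)² = 146.
  Sigma^{-1} = (1/det) · [[d, -b], [-b, a]] = [[0.1233, 0.0274],
 [0.0274, 0.0616]].

Step 3 — form the quadratic (x - mu)^T · Sigma^{-1} · (x - mu):
  Sigma^{-1} · (x - mu) = (-0.2466, -0.0548).
  (x - mu)^T · [Sigma^{-1} · (x - mu)] = (-2)·(-0.2466) + (0)·(-0.0548) = 0.4932.

Step 4 — take square root: d = √(0.4932) ≈ 0.7022.

d(x, mu) = √(0.4932) ≈ 0.7022


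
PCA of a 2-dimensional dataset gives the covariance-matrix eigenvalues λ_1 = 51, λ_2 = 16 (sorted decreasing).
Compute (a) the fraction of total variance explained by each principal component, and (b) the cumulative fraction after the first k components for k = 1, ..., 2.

Step 1 — total variance = trace(Sigma) = Σ λ_i = 51 + 16 = 67.

Step 2 — fraction explained by component i = λ_i / Σ λ:
  PC1: 51/67 = 0.7612
  PC2: 16/67 = 0.2388

Step 3 — cumulative fraction after k components = (λ_1 + ... + λ_k) / Σ λ:
  k = 1: 51/67 = 0.7612
  k = 2: (51 + 16)/67 = 67/67 = 1

Summary (fraction, with percent):

explained: PC1 0.7612 (76.12%), PC2 0.2388 (23.88%);  cumulative: 0.7612, 1


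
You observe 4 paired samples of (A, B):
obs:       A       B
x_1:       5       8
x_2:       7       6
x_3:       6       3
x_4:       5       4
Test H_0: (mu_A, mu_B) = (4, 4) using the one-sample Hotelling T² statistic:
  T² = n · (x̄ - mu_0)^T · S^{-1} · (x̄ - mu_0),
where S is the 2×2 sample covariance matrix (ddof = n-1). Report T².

Step 1 — sample mean vector:
  mean(A) = (5 + 7 + 6 + 5) / 4 = 23/4 = 5.75
  mean(B) = (8 + 6 + 3 + 4) / 4 = 21/4 = 5.25
  x̄ = (5.75, 5.25),  deviation x̄ - mu_0 = (5.75, 5.25) - (4, 4) = (1.75, 1.25).

Step 2 — sample covariance matrix, S[i,j] = (1/(n-1)) · Σ_k (x_{k,i} - mean_i) · (x_{k,j} - mean_j), divisor n-1 = 3:
  S[A,A] = ((-0.75)·(-0.75) + (1.25)·(1.25) + (0.25)·(0.25) + (-0.75)·(-0.75)) / 3 = 2.75/3 = 0.9167
  S[A,B] = ((-0.75)·(2.75) + (1.25)·(0.75) + (0.25)·(-2.25) + (-0.75)·(-1.25)) / 3 = -0.75/3 = -0.25
  S[B,B] = ((2.75)·(2.75) + (0.75)·(0.75) + (-2.25)·(-2.25) + (-1.25)·(-1.25)) / 3 = 14.75/3 = 4.9167
  S = [[0.9167, -0.25],
 [-0.25, 4.9167]].

Step 3 — invert S. det(S) = 0.9167·4.9167 - (-0.25)² = 4.4444.
  S^{-1} = (1/det) · [[d, -b], [-b, a]] = [[1.1063, 0.0563],
 [0.0563, 0.2063]].

Step 4 — quadratic form (x̄ - mu_0)^T · S^{-1} · (x̄ - mu_0):
  S^{-1} · (x̄ - mu_0) = (2.0063, 0.3563),
  (x̄ - mu_0)^T · [...] = (1.75)·(2.0063) + (1.25)·(0.3563) = 3.9563.

Step 5 — scale by n: T² = 4 · 3.9563 = 15.825.

T² ≈ 15.825


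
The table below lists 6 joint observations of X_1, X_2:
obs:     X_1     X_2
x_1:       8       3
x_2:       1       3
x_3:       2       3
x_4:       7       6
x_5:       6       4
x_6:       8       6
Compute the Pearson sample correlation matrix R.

Step 1 — column means:
  mean(X_1) = (8 + 1 + 2 + 7 + 6 + 8) / 6 = 32/6 = 5.3333
  mean(X_2) = (3 + 3 + 3 + 6 + 4 + 6) / 6 = 25/6 = 4.1667

Step 2 — sample variances and covariances s[i,j] = (1/(n-1)) · Σ_k (x_{k,i} - mean_i) · (x_{k,j} - mean_j), with n-1 = 5:
  s[X_1,X_1] = ((2.6667)·(2.6667) + (-4.3333)·(-4.3333) + (-3.3333)·(-3.3333) + (1.6667)·(1.6667) + (0.6667)·(0.6667) + (2.6667)·(2.6667)) / 5 = 47.3333/5 = 9.4667
  s[X_1,X_2] = ((2.6667)·(-1.1667) + (-4.3333)·(-1.1667) + (-3.3333)·(-1.1667) + (1.6667)·(1.8333) + (0.6667)·(-0.1667) + (2.6667)·(1.8333)) / 5 = 13.6667/5 = 2.7333
  s[X_2,X_2] = ((-1.1667)·(-1.1667) + (-1.1667)·(-1.1667) + (-1.1667)·(-1.1667) + (1.8333)·(1.8333) + (-0.1667)·(-0.1667) + (1.8333)·(1.8333)) / 5 = 10.8333/5 = 2.1667
  Sample standard deviations s_i = √(s[i,i]):
  s(X_1) = √(9.4667) = 3.0768
  s(X_2) = √(2.1667) = 1.472

Step 3 — r_{ij} = s_{ij} / (s_i · s_j):
  r[X_1,X_1] = 1 (diagonal).
  r[X_1,X_2] = 2.7333 / (3.0768 · 1.472) = 2.7333 / 4.5289 = 0.6035
  r[X_2,X_2] = 1 (diagonal).

R is symmetric with unit diagonal. Assembling:

R = [[1, 0.6035],
 [0.6035, 1]]


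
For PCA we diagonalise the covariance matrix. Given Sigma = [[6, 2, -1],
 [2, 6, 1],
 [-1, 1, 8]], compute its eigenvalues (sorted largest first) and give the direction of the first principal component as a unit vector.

Step 1 — characteristic polynomial p(λ) = det(λI - Sigma) = λ³ - tr·λ² + c_1·λ - det, where tr = trace, c_1 = sum of the principal 2×2 minors, det = det(Sigma):
  tr = 6 + 6 + 8 = 20,
  c_1 = (6·6 - (2)²) + (6·8 - (-1)²) + (6·8 - (1)²) = 32 + 47 + 47 = 126,
  det = 6·(6·8 - (1)²) - (2)·((2)·8 - (1)·(-1)) + (-1)·((2)·(1) - 6·(-1)) = 6·(47) - (2)·(17) + (-1)·(8) = 240.
  So p(λ) = λ³ - 20λ² + 126λ - 240.
Step 2 — look for an integer root (rational root theorem: any rational root is an integer divisor of 240). Testing λ = 8:
  p(8) = 512 - 1280 + 1008 - 240 = 0  ✓
  Dividing out (λ - 8): p(λ) = (λ - 8)(λ² - 12λ + 30).
Step 3 — remaining eigenvalues from the quadratic λ² - 12λ + 30 = 0:
  Δ = 12² - 4·30 = 144 - 120 = 24,  λ = (12 ± √24)/2 = (12 ± 4.899)/2 ≈ 8.4495 or 3.5505.
  Sorted: λ_1 = 8.4495,  λ_2 = 8,  λ_3 = 3.5505  (check: sum = 20 = tr ✓).

Step 4 — unit eigenvector for λ_1 ≈ 8.4495: v spans the null space of (Sigma - λ_1 I), whose rows are
  r_1 = (-2.4495, 2, -1),  r_2 = (2, -2.4495, 1),  r_3 = (-1, 1, -0.4495).
  v is orthogonal to every row, so take v ∝ r_1 × r_2 = ((2)·(1) - (-1)·(-2.4495), (-1)·(2) - (-2.4495)·(1), (-2.4495)·(-2.4495) - (2)·(2)) ≈ (-0.4495, 0.4495, 2).
  Rescale (multiply by -1 so the first nonzero entry is positive): u = (0.4495, -0.4495, -2).
  ||u|| = √((0.4495)² + (-0.4495)² + (-2)²) = √(4.4041) ≈ 2.0986,  v_1 = u/||u|| ≈ (0.2142, -0.2142, -0.953) (||v_1|| = 1).

λ_1 = 8.4495,  λ_2 = 8,  λ_3 = 3.5505;  v_1 ≈ (0.2142, -0.2142, -0.953)


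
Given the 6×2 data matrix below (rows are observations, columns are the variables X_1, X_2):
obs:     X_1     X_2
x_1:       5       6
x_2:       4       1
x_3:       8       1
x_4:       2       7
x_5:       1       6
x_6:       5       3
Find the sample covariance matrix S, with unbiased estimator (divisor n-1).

Step 1 — column means:
  mean(X_1) = (5 + 4 + 8 + 2 + 1 + 5) / 6 = 25/6 = 4.1667
  mean(X_2) = (6 + 1 + 1 + 7 + 6 + 3) / 6 = 24/6 = 4

Step 2 — sample covariance S[i,j] = (1/(n-1)) · Σ_k (x_{k,i} - mean_i) · (x_{k,j} - mean_j), with n-1 = 5.
  S[X_1,X_1] = ((0.8333)·(0.8333) + (-0.1667)·(-0.1667) + (3.8333)·(3.8333) + (-2.1667)·(-2.1667) + (-3.1667)·(-3.1667) + (0.8333)·(0.8333)) / 5 = 30.8333/5 = 6.1667
  S[X_1,X_2] = ((0.8333)·(2) + (-0.1667)·(-3) + (3.8333)·(-3) + (-2.1667)·(3) + (-3.1667)·(2) + (0.8333)·(-1)) / 5 = -23/5 = -4.6
  S[X_2,X_2] = ((2)·(2) + (-3)·(-3) + (-3)·(-3) + (3)·(3) + (2)·(2) + (-1)·(-1)) / 5 = 36/5 = 7.2

S is symmetric (S[j,i] = S[i,j]). Assembling:

S = [[6.1667, -4.6],
 [-4.6, 7.2]]


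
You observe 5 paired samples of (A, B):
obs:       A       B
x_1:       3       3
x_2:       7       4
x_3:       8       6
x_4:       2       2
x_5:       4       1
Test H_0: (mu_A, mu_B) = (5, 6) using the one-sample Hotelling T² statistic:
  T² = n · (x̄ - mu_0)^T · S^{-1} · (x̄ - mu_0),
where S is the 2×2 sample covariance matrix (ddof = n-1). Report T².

Step 1 — sample mean vector:
  mean(A) = (3 + 7 + 8 + 2 + 4) / 5 = 24/5 = 4.8
  mean(B) = (3 + 4 + 6 + 2 + 1) / 5 = 16/5 = 3.2
  x̄ = (4.8, 3.2),  deviation x̄ - mu_0 = (4.8, 3.2) - (5, 6) = (-0.2, -2.8).

Step 2 — sample covariance matrix, S[i,j] = (1/(n-1)) · Σ_k (x_{k,i} - mean_i) · (x_{k,j} - mean_j), divisor n-1 = 4:
  S[A,A] = ((-1.8)·(-1.8) + (2.2)·(2.2) + (3.2)·(3.2) + (-2.8)·(-2.8) + (-0.8)·(-0.8)) / 4 = 26.8/4 = 6.7
  S[A,B] = ((-1.8)·(-0.2) + (2.2)·(0.8) + (3.2)·(2.8) + (-2.8)·(-1.2) + (-0.8)·(-2.2)) / 4 = 16.2/4 = 4.05
  S[B,B] = ((-0.2)·(-0.2) + (0.8)·(0.8) + (2.8)·(2.8) + (-1.2)·(-1.2) + (-2.2)·(-2.2)) / 4 = 14.8/4 = 3.7
  S = [[6.7, 4.05],
 [4.05, 3.7]].

Step 3 — invert S. det(S) = 6.7·3.7 - (4.05)² = 8.3875.
  S^{-1} = (1/det) · [[d, -b], [-b, a]] = [[0.4411, -0.4829],
 [-0.4829, 0.7988]].

Step 4 — quadratic form (x̄ - mu_0)^T · S^{-1} · (x̄ - mu_0):
  S^{-1} · (x̄ - mu_0) = (1.2638, -2.1401),
  (x̄ - mu_0)^T · [...] = (-0.2)·(1.2638) + (-2.8)·(-2.1401) = 5.7395.

Step 5 — scale by n: T² = 5 · 5.7395 = 28.6975.

T² ≈ 28.6975


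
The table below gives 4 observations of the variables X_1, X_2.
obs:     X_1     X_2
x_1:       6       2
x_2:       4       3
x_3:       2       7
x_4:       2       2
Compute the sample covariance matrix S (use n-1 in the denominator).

Step 1 — column means:
  mean(X_1) = (6 + 4 + 2 + 2) / 4 = 14/4 = 3.5
  mean(X_2) = (2 + 3 + 7 + 2) / 4 = 14/4 = 3.5

Step 2 — sample covariance S[i,j] = (1/(n-1)) · Σ_k (x_{k,i} - mean_i) · (x_{k,j} - mean_j), with n-1 = 3.
  S[X_1,X_1] = ((2.5)·(2.5) + (0.5)·(0.5) + (-1.5)·(-1.5) + (-1.5)·(-1.5)) / 3 = 11/3 = 3.6667
  S[X_1,X_2] = ((2.5)·(-1.5) + (0.5)·(-0.5) + (-1.5)·(3.5) + (-1.5)·(-1.5)) / 3 = -7/3 = -2.3333
  S[X_2,X_2] = ((-1.5)·(-1.5) + (-0.5)·(-0.5) + (3.5)·(3.5) + (-1.5)·(-1.5)) / 3 = 17/3 = 5.6667

S is symmetric (S[j,i] = S[i,j]). Assembling:

S = [[3.6667, -2.3333],
 [-2.3333, 5.6667]]


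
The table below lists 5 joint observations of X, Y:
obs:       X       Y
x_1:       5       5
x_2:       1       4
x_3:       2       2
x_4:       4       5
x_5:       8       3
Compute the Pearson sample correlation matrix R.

Step 1 — column means:
  mean(X) = (5 + 1 + 2 + 4 + 8) / 5 = 20/5 = 4
  mean(Y) = (5 + 4 + 2 + 5 + 3) / 5 = 19/5 = 3.8

Step 2 — sample variances and covariances s[i,j] = (1/(n-1)) · Σ_k (x_{k,i} - mean_i) · (x_{k,j} - mean_j), with n-1 = 4:
  s[X,X] = ((1)·(1) + (-3)·(-3) + (-2)·(-2) + (0)·(0) + (4)·(4)) / 4 = 30/4 = 7.5
  s[X,Y] = ((1)·(1.2) + (-3)·(0.2) + (-2)·(-1.8) + (0)·(1.2) + (4)·(-0.8)) / 4 = 1/4 = 0.25
  s[Y,Y] = ((1.2)·(1.2) + (0.2)·(0.2) + (-1.8)·(-1.8) + (1.2)·(1.2) + (-0.8)·(-0.8)) / 4 = 6.8/4 = 1.7
  Sample standard deviations s_i = √(s[i,i]):
  s(X) = √(7.5) = 2.7386
  s(Y) = √(1.7) = 1.3038

Step 3 — r_{ij} = s_{ij} / (s_i · s_j):
  r[X,X] = 1 (diagonal).
  r[X,Y] = 0.25 / (2.7386 · 1.3038) = 0.25 / 3.5707 = 0.07
  r[Y,Y] = 1 (diagonal).

R is symmetric with unit diagonal. Assembling:

R = [[1, 0.07],
 [0.07, 1]]


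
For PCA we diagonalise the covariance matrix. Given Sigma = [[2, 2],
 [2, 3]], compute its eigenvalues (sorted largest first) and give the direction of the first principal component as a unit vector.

Step 1 — characteristic polynomial of 2×2 Sigma:
  det(Sigma - λI) = λ² - trace · λ + det = 0.
  trace = 2 + 3 = 5, det = 2·3 - (2)² = 2.
Step 2 — discriminant:
  Δ = trace² - 4·det = 25 - 8 = 17.
Step 3 — eigenvalues:
  λ = (trace ± √Δ)/2 = (5 ± 4.1231)/2,
  λ_1 = 4.5616,  λ_2 = 0.4384.

Step 4 — unit eigenvector for λ_1: solve (Sigma - λ_1 I)v = 0. First row:
  (2 - 4.5616)·v_x + (2)·v_y = 0, i.e. (-2.5616)·v_x + (2)·v_y = 0,
  so v ∝ (b, λ_1 - a) = (2, 2.5616) = u.
  ||u|| = √((2)² + (2.5616)²) = √(10.5616) ≈ 3.2499,
  v_1 = u/||u|| ≈ (0.6154, 0.7882) (||v_1|| = 1).

λ_1 = 4.5616,  λ_2 = 0.4384;  v_1 ≈ (0.6154, 0.7882)


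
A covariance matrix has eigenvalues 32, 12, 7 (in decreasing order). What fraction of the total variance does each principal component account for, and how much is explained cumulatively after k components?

Step 1 — total variance = trace(Sigma) = Σ λ_i = 32 + 12 + 7 = 51.

Step 2 — fraction explained by component i = λ_i / Σ λ:
  PC1: 32/51 = 0.6275
  PC2: 12/51 = 0.2353
  PC3: 7/51 = 0.1373

Step 3 — cumulative fraction after k components = (λ_1 + ... + λ_k) / Σ λ:
  k = 1: 32/51 = 0.6275
  k = 2: (32 + 12)/51 = 44/51 = 0.8627
  k = 3: (32 + 12 + 7)/51 = 51/51 = 1

Summary (fraction, with percent):

explained: PC1 0.6275 (62.75%), PC2 0.2353 (23.53%), PC3 0.1373 (13.73%);  cumulative: 0.6275, 0.8627, 1


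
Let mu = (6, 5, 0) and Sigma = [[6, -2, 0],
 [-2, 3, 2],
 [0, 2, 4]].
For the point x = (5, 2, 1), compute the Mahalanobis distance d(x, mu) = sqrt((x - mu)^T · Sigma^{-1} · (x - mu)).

Step 1 — centre the observation: (x - mu) = (-1, -3, 1).

Step 2 — invert Sigma (cofactor / det for 3×3, or solve directly):
  Sigma^{-1} = [[0.25, 0.25, -0.125],
 [0.25, 0.75, -0.375],
 [-0.125, -0.375, 0.4375]].

Step 3 — form the quadratic (x - mu)^T · Sigma^{-1} · (x - mu):
  Sigma^{-1} · (x - mu) = (-1.125, -2.875, 1.6875).
  (x - mu)^T · [Sigma^{-1} · (x - mu)] = (-1)·(-1.125) + (-3)·(-2.875) + (1)·(1.6875) = 11.4375.

Step 4 — take square root: d = √(11.4375) ≈ 3.3819.

d(x, mu) = √(11.4375) ≈ 3.3819


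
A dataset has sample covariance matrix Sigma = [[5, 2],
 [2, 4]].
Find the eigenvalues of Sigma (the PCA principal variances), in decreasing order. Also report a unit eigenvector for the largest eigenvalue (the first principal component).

Step 1 — characteristic polynomial of 2×2 Sigma:
  det(Sigma - λI) = λ² - trace · λ + det = 0.
  trace = 5 + 4 = 9, det = 5·4 - (2)² = 16.
Step 2 — discriminant:
  Δ = trace² - 4·det = 81 - 64 = 17.
Step 3 — eigenvalues:
  λ = (trace ± √Δ)/2 = (9 ± 4.1231)/2,
  λ_1 = 6.5616,  λ_2 = 2.4384.

Step 4 — unit eigenvector for λ_1: solve (Sigma - λ_1 I)v = 0. First row:
  (5 - 6.5616)·v_x + (2)·v_y = 0, i.e. (-1.5616)·v_x + (2)·v_y = 0,
  so v ∝ (b, λ_1 - a) = (2, 1.5616) = u.
  ||u|| = √((2)² + (1.5616)²) = √(6.4384) ≈ 2.5374,
  v_1 = u/||u|| ≈ (0.7882, 0.6154) (||v_1|| = 1).

λ_1 = 6.5616,  λ_2 = 2.4384;  v_1 ≈ (0.7882, 0.6154)


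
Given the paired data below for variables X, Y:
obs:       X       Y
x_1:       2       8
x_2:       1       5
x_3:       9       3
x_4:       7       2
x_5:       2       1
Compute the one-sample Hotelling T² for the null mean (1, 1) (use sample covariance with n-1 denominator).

Step 1 — sample mean vector:
  mean(X) = (2 + 1 + 9 + 7 + 2) / 5 = 21/5 = 4.2
  mean(Y) = (8 + 5 + 3 + 2 + 1) / 5 = 19/5 = 3.8
  x̄ = (4.2, 3.8),  deviation x̄ - mu_0 = (4.2, 3.8) - (1, 1) = (3.2, 2.8).

Step 2 — sample covariance matrix, S[i,j] = (1/(n-1)) · Σ_k (x_{k,i} - mean_i) · (x_{k,j} - mean_j), divisor n-1 = 4:
  S[X,X] = ((-2.2)·(-2.2) + (-3.2)·(-3.2) + (4.8)·(4.8) + (2.8)·(2.8) + (-2.2)·(-2.2)) / 4 = 50.8/4 = 12.7
  S[X,Y] = ((-2.2)·(4.2) + (-3.2)·(1.2) + (4.8)·(-0.8) + (2.8)·(-1.8) + (-2.2)·(-2.8)) / 4 = -15.8/4 = -3.95
  S[Y,Y] = ((4.2)·(4.2) + (1.2)·(1.2) + (-0.8)·(-0.8) + (-1.8)·(-1.8) + (-2.8)·(-2.8)) / 4 = 30.8/4 = 7.7
  S = [[12.7, -3.95],
 [-3.95, 7.7]].

Step 3 — invert S. det(S) = 12.7·7.7 - (-3.95)² = 82.1875.
  S^{-1} = (1/det) · [[d, -b], [-b, a]] = [[0.0937, 0.0481],
 [0.0481, 0.1545]].

Step 4 — quadratic form (x̄ - mu_0)^T · S^{-1} · (x̄ - mu_0):
  S^{-1} · (x̄ - mu_0) = (0.4344, 0.5865),
  (x̄ - mu_0)^T · [...] = (3.2)·(0.4344) + (2.8)·(0.5865) = 3.0321.

Step 5 — scale by n: T² = 5 · 3.0321 = 15.1605.

T² ≈ 15.1605


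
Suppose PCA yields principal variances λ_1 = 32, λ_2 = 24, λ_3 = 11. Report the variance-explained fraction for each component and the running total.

Step 1 — total variance = trace(Sigma) = Σ λ_i = 32 + 24 + 11 = 67.

Step 2 — fraction explained by component i = λ_i / Σ λ:
  PC1: 32/67 = 0.4776
  PC2: 24/67 = 0.3582
  PC3: 11/67 = 0.1642

Step 3 — cumulative fraction after k components = (λ_1 + ... + λ_k) / Σ λ:
  k = 1: 32/67 = 0.4776
  k = 2: (32 + 24)/67 = 56/67 = 0.8358
  k = 3: (32 + 24 + 11)/67 = 67/67 = 1

Summary (fraction, with percent):

explained: PC1 0.4776 (47.76%), PC2 0.3582 (35.82%), PC3 0.1642 (16.42%);  cumulative: 0.4776, 0.8358, 1


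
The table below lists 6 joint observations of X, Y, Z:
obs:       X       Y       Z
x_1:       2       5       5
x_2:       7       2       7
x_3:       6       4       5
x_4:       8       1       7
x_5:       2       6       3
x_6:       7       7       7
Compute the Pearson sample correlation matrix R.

Step 1 — column means:
  mean(X) = (2 + 7 + 6 + 8 + 2 + 7) / 6 = 32/6 = 5.3333
  mean(Y) = (5 + 2 + 4 + 1 + 6 + 7) / 6 = 25/6 = 4.1667
  mean(Z) = (5 + 7 + 5 + 7 + 3 + 7) / 6 = 34/6 = 5.6667

Step 2 — sample variances and covariances s[i,j] = (1/(n-1)) · Σ_k (x_{k,i} - mean_i) · (x_{k,j} - mean_j), with n-1 = 5:
  s[X,X] = ((-3.3333)·(-3.3333) + (1.6667)·(1.6667) + (0.6667)·(0.6667) + (2.6667)·(2.6667) + (-3.3333)·(-3.3333) + (1.6667)·(1.6667)) / 5 = 35.3333/5 = 7.0667
  s[X,Y] = ((-3.3333)·(0.8333) + (1.6667)·(-2.1667) + (0.6667)·(-0.1667) + (2.6667)·(-3.1667) + (-3.3333)·(1.8333) + (1.6667)·(2.8333)) / 5 = -16.3333/5 = -3.2667
  s[X,Z] = ((-3.3333)·(-0.6667) + (1.6667)·(1.3333) + (0.6667)·(-0.6667) + (2.6667)·(1.3333) + (-3.3333)·(-2.6667) + (1.6667)·(1.3333)) / 5 = 18.6667/5 = 3.7333
  s[Y,Y] = ((0.8333)·(0.8333) + (-2.1667)·(-2.1667) + (-0.1667)·(-0.1667) + (-3.1667)·(-3.1667) + (1.8333)·(1.8333) + (2.8333)·(2.8333)) / 5 = 26.8333/5 = 5.3667
  s[Y,Z] = ((0.8333)·(-0.6667) + (-2.1667)·(1.3333) + (-0.1667)·(-0.6667) + (-3.1667)·(1.3333) + (1.8333)·(-2.6667) + (2.8333)·(1.3333)) / 5 = -8.6667/5 = -1.7333
  s[Z,Z] = ((-0.6667)·(-0.6667) + (1.3333)·(1.3333) + (-0.6667)·(-0.6667) + (1.3333)·(1.3333) + (-2.6667)·(-2.6667) + (1.3333)·(1.3333)) / 5 = 13.3333/5 = 2.6667
  Sample standard deviations s_i = √(s[i,i]):
  s(X) = √(7.0667) = 2.6583
  s(Y) = √(5.3667) = 2.3166
  s(Z) = √(2.6667) = 1.633

Step 3 — r_{ij} = s_{ij} / (s_i · s_j):
  r[X,X] = 1 (diagonal).
  r[X,Y] = -3.2667 / (2.6583 · 2.3166) = -3.2667 / 6.1583 = -0.5305
  r[X,Z] = 3.7333 / (2.6583 · 1.633) = 3.7333 / 4.341 = 0.86
  r[Y,Y] = 1 (diagonal).
  r[Y,Z] = -1.7333 / (2.3166 · 1.633) = -1.7333 / 3.783 = -0.4582
  r[Z,Z] = 1 (diagonal).

R is symmetric with unit diagonal. Assembling:

R = [[1, -0.5305, 0.86],
 [-0.5305, 1, -0.4582],
 [0.86, -0.4582, 1]]


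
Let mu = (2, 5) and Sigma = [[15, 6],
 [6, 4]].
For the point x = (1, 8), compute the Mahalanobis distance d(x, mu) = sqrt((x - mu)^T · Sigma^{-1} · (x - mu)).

Step 1 — centre the observation: (x - mu) = (-1, 3).

Step 2 — invert Sigma. det(Sigma) = 15·4 - (6)² = 24.
  Sigma^{-1} = (1/det) · [[d, -b], [-b, a]] = [[0.1667, -0.25],
 [-0.25, 0.625]].

Step 3 — form the quadratic (x - mu)^T · Sigma^{-1} · (x - mu):
  Sigma^{-1} · (x - mu) = (-0.9167, 2.125).
  (x - mu)^T · [Sigma^{-1} · (x - mu)] = (-1)·(-0.9167) + (3)·(2.125) = 7.2917.

Step 4 — take square root: d = √(7.2917) ≈ 2.7003.

d(x, mu) = √(7.2917) ≈ 2.7003


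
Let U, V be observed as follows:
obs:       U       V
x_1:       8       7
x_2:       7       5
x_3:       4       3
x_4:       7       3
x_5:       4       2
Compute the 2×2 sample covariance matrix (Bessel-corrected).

Step 1 — column means:
  mean(U) = (8 + 7 + 4 + 7 + 4) / 5 = 30/5 = 6
  mean(V) = (7 + 5 + 3 + 3 + 2) / 5 = 20/5 = 4

Step 2 — sample covariance S[i,j] = (1/(n-1)) · Σ_k (x_{k,i} - mean_i) · (x_{k,j} - mean_j), with n-1 = 4.
  S[U,U] = ((2)·(2) + (1)·(1) + (-2)·(-2) + (1)·(1) + (-2)·(-2)) / 4 = 14/4 = 3.5
  S[U,V] = ((2)·(3) + (1)·(1) + (-2)·(-1) + (1)·(-1) + (-2)·(-2)) / 4 = 12/4 = 3
  S[V,V] = ((3)·(3) + (1)·(1) + (-1)·(-1) + (-1)·(-1) + (-2)·(-2)) / 4 = 16/4 = 4

S is symmetric (S[j,i] = S[i,j]). Assembling:

S = [[3.5, 3],
 [3, 4]]


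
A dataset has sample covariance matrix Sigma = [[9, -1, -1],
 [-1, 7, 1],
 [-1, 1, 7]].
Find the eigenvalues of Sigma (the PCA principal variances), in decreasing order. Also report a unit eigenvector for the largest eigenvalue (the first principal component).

Step 1 — characteristic polynomial p(λ) = det(λI - Sigma) = λ³ - tr·λ² + c_1·λ - det, where tr = trace, c_1 = sum of the principal 2×2 minors, det = det(Sigma):
  tr = 9 + 7 + 7 = 23,
  c_1 = (9·7 - (-1)²) + (9·7 - (-1)²) + (7·7 - (1)²) = 62 + 62 + 48 = 172,
  det = 9·(7·7 - (1)²) - (-1)·((-1)·7 - (1)·(-1)) + (-1)·((-1)·(1) - 7·(-1)) = 9·(48) - (-1)·(-6) + (-1)·(6) = 420.
  So p(λ) = λ³ - 23λ² + 172λ - 420.
Step 2 — look for an integer root (rational root theorem: any rational root is an integer divisor of 420). Testing λ = 6:
  p(6) = 216 - 828 + 1032 - 420 = 0  ✓
  Dividing out (λ - 6): p(λ) = (λ - 6)(λ² - 17λ + 70).
Step 3 — remaining eigenvalues from the quadratic λ² - 17λ + 70 = 0:
  Δ = 17² - 4·70 = 289 - 280 = 9,  λ = (17 ± √9)/2 = (17 ± 3)/2 = 10 or 7.
  Sorted: λ_1 = 10,  λ_2 = 7,  λ_3 = 6  (check: sum = 23 = tr ✓).

Step 4 — unit eigenvector for λ_1 = 10: v spans the null space of (Sigma - λ_1 I), whose rows are
  r_1 = (-1, -1, -1),  r_2 = (-1, -3, 1),  r_3 = (-1, 1, -3).
  v is orthogonal to every row, so take v ∝ r_1 × r_2 = ((-1)·(1) - (-1)·(-3), (-1)·(-1) - (-1)·(1), (-1)·(-3) - (-1)·(-1)) = (-4, 2, 2).
  Rescale (divide by 2; multiply by -1 so the first nonzero entry is positive): u = (2, -1, -1).
  ||u|| = √((2)² + (-1)² + (-1)²) = √(6) ≈ 2.4495,  v_1 = u/||u|| ≈ (0.8165, -0.4082, -0.4082) (||v_1|| = 1).

λ_1 = 10,  λ_2 = 7,  λ_3 = 6;  v_1 ≈ (0.8165, -0.4082, -0.4082)


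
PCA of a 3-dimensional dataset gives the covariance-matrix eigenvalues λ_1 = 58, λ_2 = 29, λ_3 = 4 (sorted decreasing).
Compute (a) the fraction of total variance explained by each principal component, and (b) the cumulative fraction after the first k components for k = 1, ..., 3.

Step 1 — total variance = trace(Sigma) = Σ λ_i = 58 + 29 + 4 = 91.

Step 2 — fraction explained by component i = λ_i / Σ λ:
  PC1: 58/91 = 0.6374
  PC2: 29/91 = 0.3187
  PC3: 4/91 = 0.044

Step 3 — cumulative fraction after k components = (λ_1 + ... + λ_k) / Σ λ:
  k = 1: 58/91 = 0.6374
  k = 2: (58 + 29)/91 = 87/91 = 0.956
  k = 3: (58 + 29 + 4)/91 = 91/91 = 1

Summary (fraction, with percent):

explained: PC1 0.6374 (63.74%), PC2 0.3187 (31.87%), PC3 0.044 (4.4%);  cumulative: 0.6374, 0.956, 1
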